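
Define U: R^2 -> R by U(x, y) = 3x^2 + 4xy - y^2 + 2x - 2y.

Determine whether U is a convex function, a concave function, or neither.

neither

U is quadratic, so its Hessian is the constant matrix H = [[6, 4], [4, -2]].
det(H) = -28, tr(H) = 4.
det(H) < 0, so H is indefinite: neither convex nor concave.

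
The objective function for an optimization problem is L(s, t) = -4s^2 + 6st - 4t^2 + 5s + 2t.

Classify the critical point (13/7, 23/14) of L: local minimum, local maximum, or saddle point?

The Hessian of L is constant: H = [[-8, 6], [6, -8]].
det(H) = (-8)·(-8) − 6² = 28.
det(H) > 0 and tr(H) = -16 < 0, so H is negative definite and the point is a local maximum.

local maximum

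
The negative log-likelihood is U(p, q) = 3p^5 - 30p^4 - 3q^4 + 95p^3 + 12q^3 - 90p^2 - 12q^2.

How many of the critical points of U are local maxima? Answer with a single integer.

U separates as a function of p plus a function of q, so ∇U=0 decouples.
∂U/∂p = 15p(p - 4)(p - 3)(p - 1) = 0 at p ∈ {0, 1, 3, 4}; ∂U/∂q = -12q(q - 2)(q - 1) = 0 at q ∈ {0, 1, 2}.
The Hessian is diagonal: diag(U_pp, U_qq). Second derivatives: U_pp(0)=-180, U_pp(1)=90, U_pp(3)=-90, U_pp(4)=180; U_qq(0)=-24, U_qq(1)=12, U_qq(2)=-24.
Local maxima occur where both diagonal entries negative: (0, 0), (0, 2), (3, 0), (3, 2). Count: 4.

4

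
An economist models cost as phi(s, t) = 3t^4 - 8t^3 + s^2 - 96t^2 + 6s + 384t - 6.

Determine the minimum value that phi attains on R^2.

-1807

phi(s,t) separates as P(s) + Q(t) − 6, so its minimum is min P + min Q − 6.
P'(s) = 2s + 6 vanishes at s ∈ {-3}; Q'(t) = 12(t - 4)(t - 2)(t + 4) vanishes at t ∈ {-4, 2, 4}.
Local minima of P (where P''>0): P(-3)=-9. Local minima of Q: Q(-4)=-1792, Q(4)=256.
So the global minimum of phi is P(-3) + Q(-4) − 6 = -9 − 1792 − 6 = -1807, attained at (-3, -4).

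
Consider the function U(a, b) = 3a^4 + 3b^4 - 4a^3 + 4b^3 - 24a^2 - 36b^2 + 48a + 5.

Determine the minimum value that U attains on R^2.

-296

U(a,b) separates as P(a) + Q(b) + 5, so its minimum is min P + min Q + 5.
P'(a) = 12(a - 2)(a - 1)(a + 2) vanishes at a ∈ {-2, 1, 2}; Q'(b) = 12b(b - 2)(b + 3) vanishes at b ∈ {-3, 0, 2}.
Local minima of P (where P''>0): P(-2)=-112, P(2)=16. Local minima of Q: Q(-3)=-189, Q(2)=-64.
So the global minimum of U is P(-2) + Q(-3) + 5 = -112 − 189 + 5 = -296, attained at (-2, -3).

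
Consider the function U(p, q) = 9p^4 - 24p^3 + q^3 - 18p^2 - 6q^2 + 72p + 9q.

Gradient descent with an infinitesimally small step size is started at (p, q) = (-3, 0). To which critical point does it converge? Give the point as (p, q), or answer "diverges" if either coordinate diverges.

diverges

U is separable, so gradient descent decouples: p follows -∂U/∂p, q follows -∂U/∂q.
∂U/∂p = 36(p - 2)(p - 1)(p + 1); at p=-3 this is -1440, so p increases.
∂U/∂q = 3(q - 3)(q - 1); at q=0 this is 9, so q decreases.
The q-coordinate has no critical point in that direction and runs off to infinity.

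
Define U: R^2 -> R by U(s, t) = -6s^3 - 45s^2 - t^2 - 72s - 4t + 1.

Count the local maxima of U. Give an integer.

1

U separates as a function of s plus a function of t, so ∇U=0 decouples.
∂U/∂s = -18(s + 1)(s + 4) = 0 at s ∈ {-4, -1}; ∂U/∂t = -2(t + 2) = 0 at t ∈ {-2}.
The Hessian is diagonal: diag(U_ss, U_tt). Second derivatives: U_ss(-4)=54, U_ss(-1)=-54; U_tt(-2)=-2.
Local maxima occur where both diagonal entries negative: (-1, -2). Count: 1.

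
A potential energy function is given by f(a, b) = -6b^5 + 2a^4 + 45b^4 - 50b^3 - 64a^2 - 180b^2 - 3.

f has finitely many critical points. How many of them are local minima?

4

f separates as a function of a plus a function of b, so ∇f=0 decouples.
∂f/∂a = 8a(a - 4)(a + 4) = 0 at a ∈ {-4, 0, 4}; ∂f/∂b = -30b(b - 4)(b - 3)(b + 1) = 0 at b ∈ {-1, 0, 3, 4}.
The Hessian is diagonal: diag(f_aa, f_bb). Second derivatives: f_aa(-4)=256, f_aa(0)=-128, f_aa(4)=256; f_bb(-1)=600, f_bb(0)=-360, f_bb(3)=360, f_bb(4)=-600.
Local minima occur where both diagonal entries positive: (-4, -1), (-4, 3), (4, -1), (4, 3). Count: 4.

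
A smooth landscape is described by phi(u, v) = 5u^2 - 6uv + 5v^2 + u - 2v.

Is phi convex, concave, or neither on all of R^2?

phi is quadratic, so its Hessian is the constant matrix H = [[10, -6], [-6, 10]].
det(H) = 64, tr(H) = 20.
det(H) > 0 and tr(H) > 0, so H is positive definite everywhere: convex.

convex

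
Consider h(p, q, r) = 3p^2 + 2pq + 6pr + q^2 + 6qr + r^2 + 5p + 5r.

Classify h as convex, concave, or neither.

h is quadratic, so its Hessian is the constant matrix H = [[6, 2, 6], [2, 2, 6], [6, 6, 2]].
Leading principal minors: 6, 8, -128.
Neither pattern holds ⇒ H is indefinite ⇒ neither convex nor concave.

neither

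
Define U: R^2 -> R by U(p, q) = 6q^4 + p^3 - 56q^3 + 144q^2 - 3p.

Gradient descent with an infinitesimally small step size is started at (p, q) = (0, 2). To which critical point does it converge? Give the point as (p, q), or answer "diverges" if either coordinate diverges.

(1, 0)

U is separable, so gradient descent decouples: p follows -∂U/∂p, q follows -∂U/∂q.
∂U/∂p = 3(p - 1)(p + 1); at p=0 this is -3, so p increases.
∂U/∂q = 24q(q - 4)(q - 3); at q=2 this is 96, so q decreases.
p converges to its nearest critical value 1 (a local min of the p-part); q converges to 0. The iterate converges to (1, 0).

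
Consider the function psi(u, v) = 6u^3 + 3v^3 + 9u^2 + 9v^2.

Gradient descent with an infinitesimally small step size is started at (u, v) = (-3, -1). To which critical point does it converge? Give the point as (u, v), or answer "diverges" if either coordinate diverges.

psi is separable, so gradient descent decouples: u follows -∂psi/∂u, v follows -∂psi/∂v.
∂psi/∂u = 18u(u + 1); at u=-3 this is 108, so u decreases.
∂psi/∂v = 9v(v + 2); at v=-1 this is -9, so v increases.
The u-coordinate has no critical point in that direction and runs off to infinity.

diverges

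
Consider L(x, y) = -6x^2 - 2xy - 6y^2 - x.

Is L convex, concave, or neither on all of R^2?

L is quadratic, so its Hessian is the constant matrix H = [[-12, -2], [-2, -12]].
det(H) = 140, tr(H) = -24.
det(H) > 0 and tr(H) < 0, so H is negative definite everywhere: concave.

concave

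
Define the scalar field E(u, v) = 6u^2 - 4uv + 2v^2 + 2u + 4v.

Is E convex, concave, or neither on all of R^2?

E is quadratic, so its Hessian is the constant matrix H = [[12, -4], [-4, 4]].
det(H) = 32, tr(H) = 16.
det(H) > 0 and tr(H) > 0, so H is positive definite everywhere: convex.

convex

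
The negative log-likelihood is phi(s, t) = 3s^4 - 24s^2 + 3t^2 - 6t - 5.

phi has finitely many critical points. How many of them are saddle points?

1

phi separates as a function of s plus a function of t, so ∇phi=0 decouples.
∂phi/∂s = 12s(s - 2)(s + 2) = 0 at s ∈ {-2, 0, 2}; ∂phi/∂t = 6(t - 1) = 0 at t ∈ {1}.
The Hessian is diagonal: diag(phi_ss, phi_tt). Second derivatives: phi_ss(-2)=96, phi_ss(0)=-48, phi_ss(2)=96; phi_tt(1)=6.
Saddle points occur where the two diagonal entries have opposite signs: (0, 1). Count: 1.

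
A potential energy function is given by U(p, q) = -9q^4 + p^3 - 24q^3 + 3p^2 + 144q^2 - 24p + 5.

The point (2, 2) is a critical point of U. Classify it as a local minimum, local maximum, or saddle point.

saddle point

The mixed partial ∂²U/∂p∂q is 0, so the Hessian at any point is diag(U_pp, U_qq) = diag(6(p + 1), 36(-3q^2 - 4q + 8)).
At (2, 2): H = diag(18, -432).
The eigenvalues have opposite signs, so H is indefinite: a saddle point.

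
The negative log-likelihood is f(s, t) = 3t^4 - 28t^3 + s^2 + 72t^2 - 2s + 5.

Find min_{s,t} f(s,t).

f(s,t) separates as P(s) + Q(t) + 5, so its minimum is min P + min Q + 5.
P'(s) = 2s - 2 vanishes at s ∈ {1}; Q'(t) = 12t(t - 4)(t - 3) vanishes at t ∈ {0, 3, 4}.
Local minima of P (where P''>0): P(1)=-1. Local minima of Q: Q(0)=0, Q(4)=128.
So the global minimum of f is P(1) + Q(0) + 5 = -1 + 0 + 5 = 4, attained at (1, 0).

4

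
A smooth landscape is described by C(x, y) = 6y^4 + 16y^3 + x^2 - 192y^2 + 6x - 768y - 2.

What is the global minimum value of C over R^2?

C(x,y) separates as P(x) + Q(y) − 2, so its minimum is min P + min Q − 2.
P'(x) = 2x + 6 vanishes at x ∈ {-3}; Q'(y) = 24(y - 4)(y + 2)(y + 4) vanishes at y ∈ {-4, -2, 4}.
Local minima of P (where P''>0): P(-3)=-9. Local minima of Q: Q(-4)=512, Q(4)=-3584.
So the global minimum of C is P(-3) + Q(4) − 2 = -9 − 3584 − 2 = -3595, attained at (-3, 4).

-3595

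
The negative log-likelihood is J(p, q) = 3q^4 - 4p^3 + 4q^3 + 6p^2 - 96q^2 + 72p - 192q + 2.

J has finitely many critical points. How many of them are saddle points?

3

J separates as a function of p plus a function of q, so ∇J=0 decouples.
∂J/∂p = -12(p - 3)(p + 2) = 0 at p ∈ {-2, 3}; ∂J/∂q = 12(q - 4)(q + 1)(q + 4) = 0 at q ∈ {-4, -1, 4}.
The Hessian is diagonal: diag(J_pp, J_qq). Second derivatives: J_pp(-2)=60, J_pp(3)=-60; J_qq(-4)=288, J_qq(-1)=-180, J_qq(4)=480.
Saddle points occur where the two diagonal entries have opposite signs: (-2, -1), (3, -4), (3, 4). Count: 3.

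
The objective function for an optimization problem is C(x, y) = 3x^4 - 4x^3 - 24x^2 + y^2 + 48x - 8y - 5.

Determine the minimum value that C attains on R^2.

-133

C(x,y) separates as P(x) + Q(y) − 5, so its minimum is min P + min Q − 5.
P'(x) = 12(x - 2)(x - 1)(x + 2) vanishes at x ∈ {-2, 1, 2}; Q'(y) = 2y - 8 vanishes at y ∈ {4}.
Local minima of P (where P''>0): P(-2)=-112, P(2)=16. Local minima of Q: Q(4)=-16.
So the global minimum of C is P(-2) + Q(4) − 5 = -112 − 16 − 5 = -133, attained at (-2, 4).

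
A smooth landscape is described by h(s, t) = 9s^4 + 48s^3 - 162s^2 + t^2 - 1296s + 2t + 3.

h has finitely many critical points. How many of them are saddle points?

1

h separates as a function of s plus a function of t, so ∇h=0 decouples.
∂h/∂s = 36(s - 3)(s + 3)(s + 4) = 0 at s ∈ {-4, -3, 3}; ∂h/∂t = 2(t + 1) = 0 at t ∈ {-1}.
The Hessian is diagonal: diag(h_ss, h_tt). Second derivatives: h_ss(-4)=252, h_ss(-3)=-216, h_ss(3)=1512; h_tt(-1)=2.
Saddle points occur where the two diagonal entries have opposite signs: (-3, -1). Count: 1.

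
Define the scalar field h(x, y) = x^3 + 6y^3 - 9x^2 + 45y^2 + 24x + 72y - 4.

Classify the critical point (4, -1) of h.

local minimum

The mixed partial ∂²h/∂x∂y is 0, so the Hessian at any point is diag(h_xx, h_yy) = diag(6(x - 3), 18(2y + 5)).
At (4, -1): H = diag(6, 54).
Both eigenvalues are positive, so H is positive definite: a local minimum.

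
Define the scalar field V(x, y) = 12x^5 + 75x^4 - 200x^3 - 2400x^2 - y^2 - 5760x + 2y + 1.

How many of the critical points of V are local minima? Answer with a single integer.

0

V separates as a function of x plus a function of y, so ∇V=0 decouples.
∂V/∂x = 60(x - 4)(x + 2)(x + 3)(x + 4) = 0 at x ∈ {-4, -3, -2, 4}; ∂V/∂y = -2(y - 1) = 0 at y ∈ {1}.
The Hessian is diagonal: diag(V_xx, V_yy). Second derivatives: V_xx(-4)=-960, V_xx(-3)=420, V_xx(-2)=-720, V_xx(4)=20160; V_yy(1)=-2.
Local minima occur where both diagonal entries positive: none. Count: 0.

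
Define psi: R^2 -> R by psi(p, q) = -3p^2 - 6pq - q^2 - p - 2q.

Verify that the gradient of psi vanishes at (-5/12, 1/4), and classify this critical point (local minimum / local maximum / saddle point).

saddle point

∇psi = (-6p - 6q - 1, -6p - 2q - 2); substituting (-5/12, 1/4) gives ∇psi = (0, 0), so (-5/12, 1/4) is indeed a critical point.
The Hessian of psi is constant: H = [[-6, -6], [-6, -2]].
det(H) = (-6)·(-2) − (-6)² = -24.
Since det(H) < 0, H is indefinite and the critical point is a saddle point.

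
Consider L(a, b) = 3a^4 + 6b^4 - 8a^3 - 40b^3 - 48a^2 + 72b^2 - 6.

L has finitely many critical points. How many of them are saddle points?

4

L separates as a function of a plus a function of b, so ∇L=0 decouples.
∂L/∂a = 12a(a - 4)(a + 2) = 0 at a ∈ {-2, 0, 4}; ∂L/∂b = 24b(b - 3)(b - 2) = 0 at b ∈ {0, 2, 3}.
The Hessian is diagonal: diag(L_aa, L_bb). Second derivatives: L_aa(-2)=144, L_aa(0)=-96, L_aa(4)=288; L_bb(0)=144, L_bb(2)=-48, L_bb(3)=72.
Saddle points occur where the two diagonal entries have opposite signs: (-2, 2), (0, 0), (0, 3), (4, 2). Count: 4.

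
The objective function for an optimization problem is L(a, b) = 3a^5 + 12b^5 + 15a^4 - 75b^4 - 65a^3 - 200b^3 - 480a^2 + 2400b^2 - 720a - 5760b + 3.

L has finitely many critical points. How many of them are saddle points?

L separates as a function of a plus a function of b, so ∇L=0 decouples.
∂L/∂a = 15(a - 4)(a + 1)(a + 3)(a + 4) = 0 at a ∈ {-4, -3, -1, 4}; ∂L/∂b = 60(b - 4)(b - 3)(b - 2)(b + 4) = 0 at b ∈ {-4, 2, 3, 4}.
The Hessian is diagonal: diag(L_aa, L_bb). Second derivatives: L_aa(-4)=-360, L_aa(-3)=210, L_aa(-1)=-450, L_aa(4)=4200; L_bb(-4)=-20160, L_bb(2)=720, L_bb(3)=-420, L_bb(4)=960.
Saddle points occur where the two diagonal entries have opposite signs: (-4, 2), (-4, 4), (-3, -4), (-3, 3), (-1, 2), (-1, 4), (4, -4), (4, 3). Count: 8.

8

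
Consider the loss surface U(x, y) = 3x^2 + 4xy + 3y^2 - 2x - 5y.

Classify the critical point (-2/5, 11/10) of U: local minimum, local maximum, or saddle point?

The Hessian of U is constant: H = [[6, 4], [4, 6]].
det(H) = 6·6 − 4² = 20.
det(H) > 0 and tr(H) = 12 > 0, so H is positive definite and the point is a local minimum.

local minimum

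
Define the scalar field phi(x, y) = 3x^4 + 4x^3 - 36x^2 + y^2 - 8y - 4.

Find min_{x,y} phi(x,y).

-209

phi(x,y) separates as P(x) + Q(y) − 4, so its minimum is min P + min Q − 4.
P'(x) = 12x(x - 2)(x + 3) vanishes at x ∈ {-3, 0, 2}; Q'(y) = 2y - 8 vanishes at y ∈ {4}.
Local minima of P (where P''>0): P(-3)=-189, P(2)=-64. Local minima of Q: Q(4)=-16.
So the global minimum of phi is P(-3) + Q(4) − 4 = -189 − 16 − 4 = -209, attained at (-3, 4).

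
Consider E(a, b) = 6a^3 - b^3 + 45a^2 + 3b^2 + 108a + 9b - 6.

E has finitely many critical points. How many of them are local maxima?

E separates as a function of a plus a function of b, so ∇E=0 decouples.
∂E/∂a = 18(a + 2)(a + 3) = 0 at a ∈ {-3, -2}; ∂E/∂b = -3(b - 3)(b + 1) = 0 at b ∈ {-1, 3}.
The Hessian is diagonal: diag(E_aa, E_bb). Second derivatives: E_aa(-3)=-18, E_aa(-2)=18; E_bb(-1)=12, E_bb(3)=-12.
Local maxima occur where both diagonal entries negative: (-3, 3). Count: 1.

1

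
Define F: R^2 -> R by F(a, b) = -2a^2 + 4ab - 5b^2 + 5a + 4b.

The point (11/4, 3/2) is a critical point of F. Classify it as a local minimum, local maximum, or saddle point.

The Hessian of F is constant: H = [[-4, 4], [4, -10]].
det(H) = (-4)·(-10) − 4² = 24.
det(H) > 0 and tr(H) = -14 < 0, so H is negative definite and the point is a local maximum.

local maximum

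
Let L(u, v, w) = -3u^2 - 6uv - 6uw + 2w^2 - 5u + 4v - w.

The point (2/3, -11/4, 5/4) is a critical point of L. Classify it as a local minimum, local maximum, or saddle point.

saddle point

The Hessian is constant: H = [[-6, -6, -6], [-6, 0, 0], [-6, 0, 4]].
Leading principal minors: Δ₁ = -6, Δ₂ = -36, Δ₃ = -144.
The minors fit neither the all-positive nor the alternating-sign pattern, so H is indefinite: a saddle point.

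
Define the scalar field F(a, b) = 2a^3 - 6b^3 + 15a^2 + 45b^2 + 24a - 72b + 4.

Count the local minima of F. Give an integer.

F separates as a function of a plus a function of b, so ∇F=0 decouples.
∂F/∂a = 6(a + 1)(a + 4) = 0 at a ∈ {-4, -1}; ∂F/∂b = -18(b - 4)(b - 1) = 0 at b ∈ {1, 4}.
The Hessian is diagonal: diag(F_aa, F_bb). Second derivatives: F_aa(-4)=-18, F_aa(-1)=18; F_bb(1)=54, F_bb(4)=-54.
Local minima occur where both diagonal entries positive: (-1, 1). Count: 1.

1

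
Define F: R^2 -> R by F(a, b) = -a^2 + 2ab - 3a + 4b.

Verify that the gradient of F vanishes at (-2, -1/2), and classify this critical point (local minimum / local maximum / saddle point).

∇F = (-2a + 2b - 3, 2a + 4); substituting (-2, -1/2) gives ∇F = (0, 0), so (-2, -1/2) is indeed a critical point.
The Hessian of F is constant: H = [[-2, 2], [2, 0]].
det(H) = (-2)·0 − 2² = -4.
Since det(H) < 0, H is indefinite and the critical point is a saddle point.

saddle point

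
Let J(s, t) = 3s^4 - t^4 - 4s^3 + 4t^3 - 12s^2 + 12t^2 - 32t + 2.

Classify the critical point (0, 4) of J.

local maximum

The mixed partial ∂²J/∂s∂t is 0, so the Hessian at any point is diag(J_ss, J_tt) = diag(12(3s^2 - 2s - 2), 12(-t^2 + 2t + 2)).
At (0, 4): H = diag(-24, -72).
Both eigenvalues are negative, so H is negative definite: a local maximum.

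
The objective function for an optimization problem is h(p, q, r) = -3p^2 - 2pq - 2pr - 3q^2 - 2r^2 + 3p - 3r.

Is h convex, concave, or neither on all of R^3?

concave

h is quadratic, so its Hessian is the constant matrix H = [[-6, -2, -2], [-2, -6, 0], [-2, 0, -4]].
Leading principal minors: -6, 32, -104.
Signs alternate −, +, − ⇒ H ≺ 0 ⇒ concave.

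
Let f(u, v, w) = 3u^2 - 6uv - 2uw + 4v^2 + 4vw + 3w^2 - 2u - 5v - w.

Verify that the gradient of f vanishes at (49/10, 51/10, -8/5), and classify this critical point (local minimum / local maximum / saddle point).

local minimum

∇f = (6u - 6v - 2w - 2, -6u + 8v + 4w - 5, -2u + 4v + 6w - 1); substituting (49/10, 51/10, -8/5) gives ∇f = (0, 0, 0), so (49/10, 51/10, -8/5) is indeed a critical point.
The Hessian is constant: H = [[6, -6, -2], [-6, 8, 4], [-2, 4, 6]].
Leading principal minors: Δ₁ = 6, Δ₂ = 12, Δ₃ = 40.
All leading minors are positive, so H is positive definite: a local minimum.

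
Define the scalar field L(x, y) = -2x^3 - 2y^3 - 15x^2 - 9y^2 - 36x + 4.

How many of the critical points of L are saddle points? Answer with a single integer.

L separates as a function of x plus a function of y, so ∇L=0 decouples.
∂L/∂x = -6(x + 2)(x + 3) = 0 at x ∈ {-3, -2}; ∂L/∂y = -6y(y + 3) = 0 at y ∈ {-3, 0}.
The Hessian is diagonal: diag(L_xx, L_yy). Second derivatives: L_xx(-3)=6, L_xx(-2)=-6; L_yy(-3)=18, L_yy(0)=-18.
Saddle points occur where the two diagonal entries have opposite signs: (-3, 0), (-2, -3). Count: 2.

2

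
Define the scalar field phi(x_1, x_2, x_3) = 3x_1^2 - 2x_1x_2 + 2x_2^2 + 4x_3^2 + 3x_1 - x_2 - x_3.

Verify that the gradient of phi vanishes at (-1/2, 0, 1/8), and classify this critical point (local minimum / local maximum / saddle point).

∇phi = (6x_1 - 2x_2 + 3, -2x_1 + 4x_2 - 1, 8x_3 - 1); substituting (-1/2, 0, 1/8) gives ∇phi = (0, 0, 0), so (-1/2, 0, 1/8) is indeed a critical point.
The Hessian is constant: H = [[6, -2, 0], [-2, 4, 0], [0, 0, 8]].
Leading principal minors: Δ₁ = 6, Δ₂ = 20, Δ₃ = 160.
All leading minors are positive, so H is positive definite: a local minimum.

local minimum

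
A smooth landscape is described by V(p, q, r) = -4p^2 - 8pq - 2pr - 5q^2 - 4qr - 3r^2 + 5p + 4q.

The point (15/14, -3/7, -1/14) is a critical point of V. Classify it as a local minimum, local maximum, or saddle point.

local maximum

The Hessian is constant: H = [[-8, -8, -2], [-8, -10, -4], [-2, -4, -6]].
Leading principal minors: Δ₁ = -8, Δ₂ = 16, Δ₃ = -56.
The minors alternate sign starting negative (−, +, −), so H is negative definite: a local maximum.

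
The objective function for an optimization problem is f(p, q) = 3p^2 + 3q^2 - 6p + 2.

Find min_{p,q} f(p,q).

-1

f(p,q) separates as A(p) + B(q) + 2, so its minimum is min A + min B + 2.
A'(p) = 6p - 6 vanishes at p ∈ {1}; B'(q) = 6q vanishes at q ∈ {0}.
Local minima of A (where A''>0): A(1)=-3. Local minima of B: B(0)=0.
So the global minimum of f is A(1) + B(0) + 2 = -3 + 0 + 2 = -1, attained at (1, 0).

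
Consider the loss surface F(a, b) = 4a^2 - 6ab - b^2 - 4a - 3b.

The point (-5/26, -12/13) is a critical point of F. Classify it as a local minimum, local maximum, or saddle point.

The Hessian of F is constant: H = [[8, -6], [-6, -2]].
det(H) = 8·(-2) − (-6)² = -52.
Since det(H) < 0, H is indefinite and the critical point is a saddle point.

saddle point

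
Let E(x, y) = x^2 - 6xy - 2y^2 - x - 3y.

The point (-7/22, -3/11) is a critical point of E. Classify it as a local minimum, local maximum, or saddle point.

The Hessian of E is constant: H = [[2, -6], [-6, -4]].
det(H) = 2·(-4) − (-6)² = -44.
Since det(H) < 0, H is indefinite and the critical point is a saddle point.

saddle point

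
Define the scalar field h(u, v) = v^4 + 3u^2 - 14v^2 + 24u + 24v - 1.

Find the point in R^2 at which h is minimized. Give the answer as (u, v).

(-4, -3)

h(u,v) separates as P(u) + Q(v) − 1, so its minimum is min P + min Q − 1.
P'(u) = 6u + 24 vanishes at u ∈ {-4}; Q'(v) = 4(v - 2)(v - 1)(v + 3) vanishes at v ∈ {-3, 1, 2}.
Local minima of P (where P''>0): P(-4)=-48. Local minima of Q: Q(-3)=-117, Q(2)=8.
So the global minimum of h is P(-4) + Q(-3) − 1 = -48 − 117 − 1 = -166, attained at (-4, -3).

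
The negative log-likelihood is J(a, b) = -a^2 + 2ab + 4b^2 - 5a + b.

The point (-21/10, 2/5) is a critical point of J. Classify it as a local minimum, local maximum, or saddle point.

saddle point

The Hessian of J is constant: H = [[-2, 2], [2, 8]].
det(H) = (-2)·8 − 2² = -20.
Since det(H) < 0, H is indefinite and the critical point is a saddle point.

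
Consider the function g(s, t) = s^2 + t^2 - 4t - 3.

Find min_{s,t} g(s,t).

-7

g(s,t) separates as P(s) + Q(t) − 3, so its minimum is min P + min Q − 3.
P'(s) = 2s vanishes at s ∈ {0}; Q'(t) = 2(t - 2) vanishes at t ∈ {2}.
Local minima of P (where P''>0): P(0)=0. Local minima of Q: Q(2)=-4.
So the global minimum of g is P(0) + Q(2) − 3 = 0 − 4 − 3 = -7, attained at (0, 2).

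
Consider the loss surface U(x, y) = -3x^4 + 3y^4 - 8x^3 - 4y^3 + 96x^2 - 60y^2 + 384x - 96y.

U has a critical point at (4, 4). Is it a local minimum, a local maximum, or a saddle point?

saddle point

The mixed partial ∂²U/∂x∂y is 0, so the Hessian at any point is diag(U_xx, U_yy) = diag(12(-3x^2 - 4x + 16), 12(3y^2 - 2y - 10)).
At (4, 4): H = diag(-576, 360).
The eigenvalues have opposite signs, so H is indefinite: a saddle point.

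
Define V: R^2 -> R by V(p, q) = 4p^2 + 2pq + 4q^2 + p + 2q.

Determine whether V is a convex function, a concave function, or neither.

V is quadratic, so its Hessian is the constant matrix H = [[8, 2], [2, 8]].
det(H) = 60, tr(H) = 16.
det(H) > 0 and tr(H) > 0, so H is positive definite everywhere: convex.

convex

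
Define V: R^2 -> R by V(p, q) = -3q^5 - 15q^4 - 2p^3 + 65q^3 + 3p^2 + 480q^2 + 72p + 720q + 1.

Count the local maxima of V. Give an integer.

V separates as a function of p plus a function of q, so ∇V=0 decouples.
∂V/∂p = -6(p - 4)(p + 3) = 0 at p ∈ {-3, 4}; ∂V/∂q = -15(q - 4)(q + 1)(q + 3)(q + 4) = 0 at q ∈ {-4, -3, -1, 4}.
The Hessian is diagonal: diag(V_pp, V_qq). Second derivatives: V_pp(-3)=42, V_pp(4)=-42; V_qq(-4)=360, V_qq(-3)=-210, V_qq(-1)=450, V_qq(4)=-4200.
Local maxima occur where both diagonal entries negative: (4, -3), (4, 4). Count: 2.

2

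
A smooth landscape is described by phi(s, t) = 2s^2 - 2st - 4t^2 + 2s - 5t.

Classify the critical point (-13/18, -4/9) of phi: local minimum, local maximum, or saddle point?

saddle point

The Hessian of phi is constant: H = [[4, -2], [-2, -8]].
det(H) = 4·(-8) − (-2)² = -36.
Since det(H) < 0, H is indefinite and the critical point is a saddle point.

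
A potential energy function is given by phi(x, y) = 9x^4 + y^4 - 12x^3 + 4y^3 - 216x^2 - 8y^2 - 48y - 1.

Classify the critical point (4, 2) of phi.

The mixed partial ∂²phi/∂x∂y is 0, so the Hessian at any point is diag(phi_xx, phi_yy) = diag(36(3x^2 - 2x - 12), 4(3y^2 + 6y - 4)).
At (4, 2): H = diag(1008, 80).
Both eigenvalues are positive, so H is positive definite: a local minimum.

local minimum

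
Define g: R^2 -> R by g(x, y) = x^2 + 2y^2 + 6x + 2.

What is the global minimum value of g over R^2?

-7

g(x,y) separates as P(x) + Q(y) + 2, so its minimum is min P + min Q + 2.
P'(x) = 2x + 6 vanishes at x ∈ {-3}; Q'(y) = 4y vanishes at y ∈ {0}.
Local minima of P (where P''>0): P(-3)=-9. Local minima of Q: Q(0)=0.
So the global minimum of g is P(-3) + Q(0) + 2 = -9 + 0 + 2 = -7, attained at (-3, 0).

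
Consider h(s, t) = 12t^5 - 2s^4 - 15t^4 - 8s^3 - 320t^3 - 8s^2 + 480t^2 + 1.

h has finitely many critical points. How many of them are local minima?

h separates as a function of s plus a function of t, so ∇h=0 decouples.
∂h/∂s = -8s(s + 1)(s + 2) = 0 at s ∈ {-2, -1, 0}; ∂h/∂t = 60t(t - 4)(t - 1)(t + 4) = 0 at t ∈ {-4, 0, 1, 4}.
The Hessian is diagonal: diag(h_ss, h_tt). Second derivatives: h_ss(-2)=-16, h_ss(-1)=8, h_ss(0)=-16; h_tt(-4)=-9600, h_tt(0)=960, h_tt(1)=-900, h_tt(4)=5760.
Local minima occur where both diagonal entries positive: (-1, 0), (-1, 4). Count: 2.

2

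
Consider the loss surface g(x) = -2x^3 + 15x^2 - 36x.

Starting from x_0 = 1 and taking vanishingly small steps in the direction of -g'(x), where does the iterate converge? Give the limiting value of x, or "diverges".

g'(x) = -6(x - 3)(x - 2), so g'(1) = -12.
Gradient descent moves in the -g' direction, i.e. x is increasing.
The nearest critical point in that direction is x = 2, where g'' = 6 > 0 (a local minimum). The iterate converges there.

2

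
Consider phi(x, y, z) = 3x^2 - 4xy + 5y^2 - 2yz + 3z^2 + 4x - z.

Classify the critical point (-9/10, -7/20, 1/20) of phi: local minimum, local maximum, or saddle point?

The Hessian is constant: H = [[6, -4, 0], [-4, 10, -2], [0, -2, 6]].
Leading principal minors: Δ₁ = 6, Δ₂ = 44, Δ₃ = 240.
All leading minors are positive, so H is positive definite: a local minimum.

local minimum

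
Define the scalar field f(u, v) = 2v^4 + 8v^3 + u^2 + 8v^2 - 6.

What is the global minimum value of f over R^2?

f(u,v) separates as P(u) + Q(v) − 6, so its minimum is min P + min Q − 6.
P'(u) = 2u vanishes at u ∈ {0}; Q'(v) = 8v(v + 1)(v + 2) vanishes at v ∈ {-2, -1, 0}.
Local minima of P (where P''>0): P(0)=0. Local minima of Q: Q(-2)=0, Q(0)=0.
So the global minimum of f is P(0) + Q(-2) − 6 = 0 + 0 − 6 = -6, attained at (0, -2).

-6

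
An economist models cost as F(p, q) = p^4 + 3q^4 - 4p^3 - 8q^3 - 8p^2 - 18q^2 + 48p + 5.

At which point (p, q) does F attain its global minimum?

(-2, 3)

F(p,q) separates as A(p) + B(q) + 5, so its minimum is min A + min B + 5.
A'(p) = 4(p - 3)(p - 2)(p + 2) vanishes at p ∈ {-2, 2, 3}; B'(q) = 12q(q - 3)(q + 1) vanishes at q ∈ {-1, 0, 3}.
Local minima of A (where A''>0): A(-2)=-80, A(3)=45. Local minima of B: B(-1)=-7, B(3)=-135.
So the global minimum of F is A(-2) + B(3) + 5 = -80 − 135 + 5 = -210, attained at (-2, 3).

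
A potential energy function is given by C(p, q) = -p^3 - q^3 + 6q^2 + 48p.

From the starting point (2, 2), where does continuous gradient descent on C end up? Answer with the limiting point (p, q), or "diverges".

C is separable, so gradient descent decouples: p follows -∂C/∂p, q follows -∂C/∂q.
∂C/∂p = -3(p - 4)(p + 4); at p=2 this is 36, so p decreases.
∂C/∂q = -3q(q - 4); at q=2 this is 12, so q decreases.
p converges to its nearest critical value -4 (a local min of the p-part); q converges to 0. The iterate converges to (-4, 0).

(-4, 0)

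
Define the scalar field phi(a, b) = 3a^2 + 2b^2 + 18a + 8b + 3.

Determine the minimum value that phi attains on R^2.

phi(a,b) separates as P(a) + Q(b) + 3, so its minimum is min P + min Q + 3.
P'(a) = 6a + 18 vanishes at a ∈ {-3}; Q'(b) = 4b + 8 vanishes at b ∈ {-2}.
Local minima of P (where P''>0): P(-3)=-27. Local minima of Q: Q(-2)=-8.
So the global minimum of phi is P(-3) + Q(-2) + 3 = -27 − 8 + 3 = -32, attained at (-3, -2).

-32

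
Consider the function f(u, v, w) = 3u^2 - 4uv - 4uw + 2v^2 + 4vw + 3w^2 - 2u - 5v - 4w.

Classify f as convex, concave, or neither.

f is quadratic, so its Hessian is the constant matrix H = [[6, -4, -4], [-4, 4, 4], [-4, 4, 6]].
Leading principal minors: 6, 8, 16.
All positive ⇒ H ≻ 0 ⇒ convex.

convex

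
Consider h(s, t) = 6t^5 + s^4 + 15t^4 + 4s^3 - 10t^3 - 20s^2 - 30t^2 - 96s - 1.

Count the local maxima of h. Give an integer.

2

h separates as a function of s plus a function of t, so ∇h=0 decouples.
∂h/∂s = 4(s - 3)(s + 2)(s + 4) = 0 at s ∈ {-4, -2, 3}; ∂h/∂t = 30t(t - 1)(t + 1)(t + 2) = 0 at t ∈ {-2, -1, 0, 1}.
The Hessian is diagonal: diag(h_ss, h_tt). Second derivatives: h_ss(-4)=56, h_ss(-2)=-40, h_ss(3)=140; h_tt(-2)=-180, h_tt(-1)=60, h_tt(0)=-60, h_tt(1)=180.
Local maxima occur where both diagonal entries negative: (-2, -2), (-2, 0). Count: 2.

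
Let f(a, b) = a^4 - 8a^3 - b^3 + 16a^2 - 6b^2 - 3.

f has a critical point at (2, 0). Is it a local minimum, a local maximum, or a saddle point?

The mixed partial ∂²f/∂a∂b is 0, so the Hessian at any point is diag(f_aa, f_bb) = diag(4(3a^2 - 12a + 8), -6(b + 2)).
At (2, 0): H = diag(-16, -12).
Both eigenvalues are negative, so H is negative definite: a local maximum.

local maximum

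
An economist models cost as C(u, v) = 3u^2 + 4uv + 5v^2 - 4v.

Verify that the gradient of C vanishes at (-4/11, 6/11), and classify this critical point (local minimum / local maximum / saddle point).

∇C = (6u + 4v, 4u + 10v - 4); substituting (-4/11, 6/11) gives ∇C = (0, 0), so (-4/11, 6/11) is indeed a critical point.
The Hessian of C is constant: H = [[6, 4], [4, 10]].
det(H) = 6·10 − 4² = 44.
det(H) > 0 and tr(H) = 16 > 0, so H is positive definite and the point is a local minimum.

local minimum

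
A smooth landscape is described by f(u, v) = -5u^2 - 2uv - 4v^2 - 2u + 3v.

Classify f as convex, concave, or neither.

f is quadratic, so its Hessian is the constant matrix H = [[-10, -2], [-2, -8]].
det(H) = 76, tr(H) = -18.
det(H) > 0 and tr(H) < 0, so H is negative definite everywhere: concave.

concave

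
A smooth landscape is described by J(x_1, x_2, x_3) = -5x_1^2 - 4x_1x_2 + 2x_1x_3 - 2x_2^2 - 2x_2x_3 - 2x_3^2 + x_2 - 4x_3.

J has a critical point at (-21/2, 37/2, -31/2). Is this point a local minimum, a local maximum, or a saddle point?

The Hessian is constant: H = [[-10, -4, 2], [-4, -4, -2], [2, -2, -4]].
Leading principal minors: Δ₁ = -10, Δ₂ = 24, Δ₃ = -8.
The minors alternate sign starting negative (−, +, −), so H is negative definite: a local maximum.

local maximum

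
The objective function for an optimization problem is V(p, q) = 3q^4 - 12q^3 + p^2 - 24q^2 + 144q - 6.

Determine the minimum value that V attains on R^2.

-246

V(p,q) separates as A(p) + B(q) − 6, so its minimum is min A + min B − 6.
A'(p) = 2p vanishes at p ∈ {0}; B'(q) = 12(q - 3)(q - 2)(q + 2) vanishes at q ∈ {-2, 2, 3}.
Local minima of A (where A''>0): A(0)=0. Local minima of B: B(-2)=-240, B(3)=135.
So the global minimum of V is A(0) + B(-2) − 6 = 0 − 240 − 6 = -246, attained at (0, -2).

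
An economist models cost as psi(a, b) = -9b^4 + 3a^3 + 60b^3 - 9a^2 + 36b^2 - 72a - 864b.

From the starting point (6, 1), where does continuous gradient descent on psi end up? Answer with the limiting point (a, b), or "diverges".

psi is separable, so gradient descent decouples: a follows -∂psi/∂a, b follows -∂psi/∂b.
∂psi/∂a = 9(a - 4)(a + 2); at a=6 this is 144, so a decreases.
∂psi/∂b = -36(b - 4)(b - 3)(b + 2); at b=1 this is -648, so b increases.
a converges to its nearest critical value 4 (a local min of the a-part); b converges to 3. The iterate converges to (4, 3).

(4, 3)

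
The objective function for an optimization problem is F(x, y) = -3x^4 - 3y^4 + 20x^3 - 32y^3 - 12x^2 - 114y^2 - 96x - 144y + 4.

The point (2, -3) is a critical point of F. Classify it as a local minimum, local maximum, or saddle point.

local minimum

The mixed partial ∂²F/∂x∂y is 0, so the Hessian at any point is diag(F_xx, F_yy) = diag(12(-3x^2 + 10x - 2), -12(3y^2 + 16y + 19)).
At (2, -3): H = diag(72, 24).
Both eigenvalues are positive, so H is positive definite: a local minimum.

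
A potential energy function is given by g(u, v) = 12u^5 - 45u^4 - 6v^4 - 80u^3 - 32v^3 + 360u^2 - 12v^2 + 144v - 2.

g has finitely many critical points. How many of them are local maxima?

4

g separates as a function of u plus a function of v, so ∇g=0 decouples.
∂g/∂u = 60u(u - 3)(u - 2)(u + 2) = 0 at u ∈ {-2, 0, 2, 3}; ∂g/∂v = -24(v - 1)(v + 2)(v + 3) = 0 at v ∈ {-3, -2, 1}.
The Hessian is diagonal: diag(g_uu, g_vv). Second derivatives: g_uu(-2)=-2400, g_uu(0)=720, g_uu(2)=-480, g_uu(3)=900; g_vv(-3)=-96, g_vv(-2)=72, g_vv(1)=-288.
Local maxima occur where both diagonal entries negative: (-2, -3), (-2, 1), (2, -3), (2, 1). Count: 4.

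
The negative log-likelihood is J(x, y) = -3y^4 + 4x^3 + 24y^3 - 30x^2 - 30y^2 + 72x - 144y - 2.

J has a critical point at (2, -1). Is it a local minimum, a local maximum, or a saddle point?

local maximum

The mixed partial ∂²J/∂x∂y is 0, so the Hessian at any point is diag(J_xx, J_yy) = diag(12(2x - 5), 12(-3y^2 + 12y - 5)).
At (2, -1): H = diag(-12, -240).
Both eigenvalues are negative, so H is negative definite: a local maximum.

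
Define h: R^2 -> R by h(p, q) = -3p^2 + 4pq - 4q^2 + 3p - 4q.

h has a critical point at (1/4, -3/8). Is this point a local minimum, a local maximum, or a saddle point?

local maximum

The Hessian of h is constant: H = [[-6, 4], [4, -8]].
det(H) = (-6)·(-8) − 4² = 32.
det(H) > 0 and tr(H) = -14 < 0, so H is negative definite and the point is a local maximum.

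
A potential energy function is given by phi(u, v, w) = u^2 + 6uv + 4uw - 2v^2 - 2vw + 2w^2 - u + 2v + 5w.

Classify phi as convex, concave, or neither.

phi is quadratic, so its Hessian is the constant matrix H = [[2, 6, 4], [6, -4, -2], [4, -2, 4]].
Leading principal minors: 2, -44, -216.
Neither pattern holds ⇒ H is indefinite ⇒ neither convex nor concave.

neither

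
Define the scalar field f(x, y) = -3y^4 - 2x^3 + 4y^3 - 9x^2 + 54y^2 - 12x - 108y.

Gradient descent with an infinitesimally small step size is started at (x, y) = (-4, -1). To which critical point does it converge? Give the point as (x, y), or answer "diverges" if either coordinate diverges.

f is separable, so gradient descent decouples: x follows -∂f/∂x, y follows -∂f/∂y.
∂f/∂x = -6(x + 1)(x + 2); at x=-4 this is -36, so x increases.
∂f/∂y = -12(y - 3)(y - 1)(y + 3); at y=-1 this is -192, so y increases.
x converges to its nearest critical value -2 (a local min of the x-part); y converges to 1. The iterate converges to (-2, 1).

(-2, 1)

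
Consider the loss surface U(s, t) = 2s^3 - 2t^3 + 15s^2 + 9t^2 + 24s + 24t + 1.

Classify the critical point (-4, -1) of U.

saddle point

The mixed partial ∂²U/∂s∂t is 0, so the Hessian at any point is diag(U_ss, U_tt) = diag(6(2s + 5), 6(-2t + 3)).
At (-4, -1): H = diag(-18, 30).
The eigenvalues have opposite signs, so H is indefinite: a saddle point.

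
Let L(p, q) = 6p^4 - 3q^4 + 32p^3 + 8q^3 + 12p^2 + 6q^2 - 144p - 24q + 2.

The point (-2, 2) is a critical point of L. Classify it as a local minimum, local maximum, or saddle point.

The mixed partial ∂²L/∂p∂q is 0, so the Hessian at any point is diag(L_pp, L_qq) = diag(24(3p^2 + 8p + 1), 12(-3q^2 + 4q + 1)).
At (-2, 2): H = diag(-72, -36).
Both eigenvalues are negative, so H is negative definite: a local maximum.

local maximum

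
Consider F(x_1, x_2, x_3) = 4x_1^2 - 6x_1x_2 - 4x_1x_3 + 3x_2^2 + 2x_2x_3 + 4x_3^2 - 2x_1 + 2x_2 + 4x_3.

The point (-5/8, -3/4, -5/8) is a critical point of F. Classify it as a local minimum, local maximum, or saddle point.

The Hessian is constant: H = [[8, -6, -4], [-6, 6, 2], [-4, 2, 8]].
Leading principal minors: Δ₁ = 8, Δ₂ = 12, Δ₃ = 64.
All leading minors are positive, so H is positive definite: a local minimum.

local minimum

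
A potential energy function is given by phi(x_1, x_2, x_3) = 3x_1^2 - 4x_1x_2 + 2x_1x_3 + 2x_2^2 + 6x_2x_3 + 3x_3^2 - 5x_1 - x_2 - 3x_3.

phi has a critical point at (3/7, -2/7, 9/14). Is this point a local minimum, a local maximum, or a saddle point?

The Hessian is constant: H = [[6, -4, 2], [-4, 4, 6], [2, 6, 6]].
Leading principal minors: Δ₁ = 6, Δ₂ = 8, Δ₃ = -280.
The minors fit neither the all-positive nor the alternating-sign pattern, so H is indefinite: a saddle point.

saddle point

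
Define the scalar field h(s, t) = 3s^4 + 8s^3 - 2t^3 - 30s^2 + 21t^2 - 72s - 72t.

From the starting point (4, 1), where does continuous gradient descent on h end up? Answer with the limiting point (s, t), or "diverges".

(2, 3)

h is separable, so gradient descent decouples: s follows -∂h/∂s, t follows -∂h/∂t.
∂h/∂s = 12(s - 2)(s + 1)(s + 3); at s=4 this is 840, so s decreases.
∂h/∂t = -6(t - 4)(t - 3); at t=1 this is -36, so t increases.
s converges to its nearest critical value 2 (a local min of the s-part); t converges to 3. The iterate converges to (2, 3).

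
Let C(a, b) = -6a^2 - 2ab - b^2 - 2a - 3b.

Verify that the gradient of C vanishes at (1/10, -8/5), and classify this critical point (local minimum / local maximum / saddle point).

∇C = (-12a - 2b - 2, -2a - 2b - 3); substituting (1/10, -8/5) gives ∇C = (0, 0), so (1/10, -8/5) is indeed a critical point.
The Hessian of C is constant: H = [[-12, -2], [-2, -2]].
det(H) = (-12)·(-2) − (-2)² = 20.
det(H) > 0 and tr(H) = -14 < 0, so H is negative definite and the point is a local maximum.

local maximum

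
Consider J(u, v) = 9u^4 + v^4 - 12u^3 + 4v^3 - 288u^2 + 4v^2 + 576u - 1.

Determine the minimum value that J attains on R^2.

J(u,v) separates as P(u) + Q(v) − 1, so its minimum is min P + min Q − 1.
P'(u) = 36(u - 4)(u - 1)(u + 4) vanishes at u ∈ {-4, 1, 4}; Q'(v) = 4v(v + 1)(v + 2) vanishes at v ∈ {-2, -1, 0}.
Local minima of P (where P''>0): P(-4)=-3840, P(4)=-768. Local minima of Q: Q(-2)=0, Q(0)=0.
So the global minimum of J is P(-4) + Q(-2) − 1 = -3840 + 0 − 1 = -3841, attained at (-4, -2).

-3841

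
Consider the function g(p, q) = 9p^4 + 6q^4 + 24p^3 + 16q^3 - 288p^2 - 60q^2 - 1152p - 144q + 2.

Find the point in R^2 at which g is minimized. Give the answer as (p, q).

g(p,q) separates as A(p) + B(q) + 2, so its minimum is min A + min B + 2.
A'(p) = 36(p - 4)(p + 2)(p + 4) vanishes at p ∈ {-4, -2, 4}; B'(q) = 24(q - 2)(q + 1)(q + 3) vanishes at q ∈ {-3, -1, 2}.
Local minima of A (where A''>0): A(-4)=768, A(4)=-5376. Local minima of B: B(-3)=-54, B(2)=-304.
So the global minimum of g is A(4) + B(2) + 2 = -5376 − 304 + 2 = -5678, attained at (4, 2).

(4, 2)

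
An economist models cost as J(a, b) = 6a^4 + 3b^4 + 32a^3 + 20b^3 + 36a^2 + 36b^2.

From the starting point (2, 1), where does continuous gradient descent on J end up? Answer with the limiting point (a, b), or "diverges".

J is separable, so gradient descent decouples: a follows -∂J/∂a, b follows -∂J/∂b.
∂J/∂a = 24a(a + 1)(a + 3); at a=2 this is 720, so a decreases.
∂J/∂b = 12b(b + 2)(b + 3); at b=1 this is 144, so b decreases.
a converges to its nearest critical value 0 (a local min of the a-part); b converges to 0. The iterate converges to (0, 0).

(0, 0)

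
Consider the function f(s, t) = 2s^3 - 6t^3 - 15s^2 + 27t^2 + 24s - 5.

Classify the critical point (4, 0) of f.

The mixed partial ∂²f/∂s∂t is 0, so the Hessian at any point is diag(f_ss, f_tt) = diag(6(2s - 5), 18(-2t + 3)).
At (4, 0): H = diag(18, 54).
Both eigenvalues are positive, so H is positive definite: a local minimum.

local minimum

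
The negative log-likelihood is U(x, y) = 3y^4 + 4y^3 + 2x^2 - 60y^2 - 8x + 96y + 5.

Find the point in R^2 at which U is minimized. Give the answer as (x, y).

(2, -4)

U(x,y) separates as P(x) + Q(y) + 5, so its minimum is min P + min Q + 5.
P'(x) = 4x - 8 vanishes at x ∈ {2}; Q'(y) = 12(y - 2)(y - 1)(y + 4) vanishes at y ∈ {-4, 1, 2}.
Local minima of P (where P''>0): P(2)=-8. Local minima of Q: Q(-4)=-832, Q(2)=32.
So the global minimum of U is P(2) + Q(-4) + 5 = -8 − 832 + 5 = -835, attained at (2, -4).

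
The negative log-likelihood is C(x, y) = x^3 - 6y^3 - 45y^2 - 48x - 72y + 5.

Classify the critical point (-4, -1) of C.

local maximum

The mixed partial ∂²C/∂x∂y is 0, so the Hessian at any point is diag(C_xx, C_yy) = diag(6x, -18(2y + 5)).
At (-4, -1): H = diag(-24, -54).
Both eigenvalues are negative, so H is negative definite: a local maximum.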